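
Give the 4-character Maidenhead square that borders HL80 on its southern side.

HK89

Latitude square 0; −1 → -1, wraps to 9, carry into field.
Latitude field L = 11; −1 → 10 = K.
The longitude characters are unchanged.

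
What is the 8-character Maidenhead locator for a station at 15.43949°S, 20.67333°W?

Offset from 180°W / 90°S: lon 159.32667°, lat 74.56051°.
Field (20°×10°, letters A–R): lon ⌊159.32667/20⌋ = 7 → H; lat ⌊74.56051/10⌋ = 7 → H.
Square (2°×1°, digits 0–9): lon ⌊19.32667/2⌋ = 9; lat ⌊4.56051/1⌋ = 4.
Subsquare (5′×2.5′, letters a–x): lon ⌊1.32667/0.0833333⌋ = 15 → p; lat ⌊0.56051/0.0416667⌋ = 13 → n.
Extended square (30″×15″, digits 0–9): lon ⌊0.07667/0.00833333⌋ = 9; lat ⌊0.01884/0.00416667⌋ = 4.

HH94pn94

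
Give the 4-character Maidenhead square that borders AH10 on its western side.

AH00

Longitude square 1; −1 → 0.
The latitude characters are unchanged.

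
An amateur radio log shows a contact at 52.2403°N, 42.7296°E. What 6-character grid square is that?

LO12if

Add 180° to longitude and 90° to latitude: 222.7296, 142.2403.
Field: lon ⌊222.7296/20⌋ = 11 → L; lat ⌊142.2403/10⌋ = 14 → O.
Square: lon ⌊2.7296/2⌋ = 1; lat ⌊2.2403/1⌋ = 2.
Subsquare: lon ⌊0.7296/0.0833333⌋ = 8 → i; lat ⌊0.2403/0.0416667⌋ = 5 → f.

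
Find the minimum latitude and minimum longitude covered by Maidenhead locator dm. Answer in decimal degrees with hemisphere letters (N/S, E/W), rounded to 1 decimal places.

30.0° N, 120.0° W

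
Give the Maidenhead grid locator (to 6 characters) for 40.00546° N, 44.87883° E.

LN20ka

Add 180° to longitude and 90° to latitude: 224.8788, 130.0055.
Field: lon ⌊224.8788/20⌋ = 11 → L; lat ⌊130.0055/10⌋ = 13 → N.
Square: lon ⌊4.8788/2⌋ = 2; lat ⌊0.0055/1⌋ = 0.
Subsquare: lon ⌊0.8788/0.0833333⌋ = 10 → k; lat ⌊0.0055/0.0416667⌋ = 0 → a.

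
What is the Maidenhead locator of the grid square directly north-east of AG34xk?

AG44al

Longitude subsquare x = 23; +1 → 24, wraps to 0 = a, carry into square.
Longitude square 3; +1 → 4.
Latitude subsquare k = 10; +1 → 11 = l.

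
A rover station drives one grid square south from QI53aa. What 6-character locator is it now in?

QI52ax

Latitude subsquare a = 0; −1 → -1, wraps to 23 = x, carry into square.
Latitude square 3; −1 → 2.
The longitude characters are unchanged.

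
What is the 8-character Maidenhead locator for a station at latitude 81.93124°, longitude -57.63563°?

GR11ew33

Add 180° to longitude and 90° to latitude: 122.36437, 171.93124.
Field (20°×10°, letters A–R): 122.36437/20 → 6 → G, 171.93124/10 → 17 → R; chars GR.
Square (2°×1°, digits 0–9): 2.36437/2 → 1, 1.93124/1 → 1; chars 11.
Subsquare (5′×2.5′, letters a–x): 0.36437/0.0833333 → 4 → e, 0.93124/0.0416667 → 22 → w; chars ew.
Extended square (30″×15″, digits 0–9): 0.03104/0.00833333 → 3, 0.01457/0.00416667 → 3; chars 33.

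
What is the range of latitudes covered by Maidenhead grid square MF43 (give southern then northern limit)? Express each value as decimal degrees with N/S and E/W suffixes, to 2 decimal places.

37.00° S, 36.00° S

Field M=12, F=5: +12·20° lon, +5·10° lat → SW at lon 60°, lat -40°.
Square 4, 3: +4·2° lon, +3·1° lat → SW at lon 68°, lat -37°.
Cell spans 2° lon × 1° lat.
south 37.00° S, north 36.00° S.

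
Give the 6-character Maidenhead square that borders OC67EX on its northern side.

Latitude subsquare x = 23; +1 → 24, wraps to 0 = a, carry into square.
Latitude square 7; +1 → 8.
The longitude characters are unchanged.

OC68ea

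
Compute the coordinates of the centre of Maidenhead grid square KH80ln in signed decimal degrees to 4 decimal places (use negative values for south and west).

-19.4375, 36.9583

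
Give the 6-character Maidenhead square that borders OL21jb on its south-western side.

OL21ia

Longitude subsquare j = 9; −1 → 8 = i.
Latitude subsquare b = 1; −1 → 0 = a.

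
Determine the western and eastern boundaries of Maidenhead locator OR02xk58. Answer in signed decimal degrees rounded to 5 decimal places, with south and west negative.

Field O=14, R=17: +14·20° lon, +17·10° lat → SW at lon 100°, lat 80°.
Square 0, 2: +0·2° lon, +2·1° lat → SW at lon 100°, lat 82°.
Subsquare x=23, k=10: +23·0.0833333° lon, +10·0.0416667° lat → SW at lon 101.917°, lat 82.4167°.
Extended square 5, 8: +5·0.00833333° lon, +8·0.00416667° lat → SW at lon 101.958°, lat 82.45°.
Cell spans 0.00833333° lon × 0.00416667° lat.
west 101.95833, east 101.96667.

101.95833, 101.96667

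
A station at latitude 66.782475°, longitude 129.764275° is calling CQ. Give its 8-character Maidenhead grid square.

PP46vs17

Offset from 180°W / 90°S: lon 309.76427°, lat 156.78248°.
Field (20°×10°, letters A–R): 309.76427/20 → 15 → P, 156.78248/10 → 15 → P; chars PP.
Square (2°×1°, digits 0–9): 9.76427/2 → 4, 6.78248/1 → 6; chars 46.
Subsquare (5′×2.5′, letters a–x): 1.76427/0.0833333 → 21 → v, 0.78248/0.0416667 → 18 → s; chars vs.
Extended square (30″×15″, digits 0–9): 0.01427/0.00833333 → 1, 0.03248/0.00416667 → 7; chars 17.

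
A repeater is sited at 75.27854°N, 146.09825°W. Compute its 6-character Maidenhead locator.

BQ65wg

Offset from 180°W / 90°S: lon 33.9017°, lat 165.2785°.
Field: 33.9017/20 → 1 → B, 165.2785/10 → 16 → Q; chars BQ.
Square: 13.9017/2 → 6, 5.2785/1 → 5; chars 65.
Subsquare: 1.9017/0.0833333 → 22 → w, 0.2785/0.0416667 → 6 → g; chars wg.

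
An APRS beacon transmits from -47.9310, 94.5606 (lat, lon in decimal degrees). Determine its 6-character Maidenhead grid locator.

NE72gb

Shift to the Maidenhead origin (180°W, 90°S): lon 274.5606, lat 42.0690.
Field: 274.5606/20 → 13 → N, 42.0690/10 → 4 → E; chars NE.
Square: 14.5606/2 → 7, 2.0690/1 → 2; chars 72.
Subsquare: 0.5606/0.0833333 → 6 → g, 0.0690/0.0416667 → 1 → b; chars gb.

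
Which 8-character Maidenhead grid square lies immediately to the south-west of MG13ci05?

MG13bi94

Longitude extended square 0; −1 → -1, wraps to 9, carry into subsquare.
Longitude subsquare c = 2; −1 → 1 = b.
Latitude extended square 5; −1 → 4.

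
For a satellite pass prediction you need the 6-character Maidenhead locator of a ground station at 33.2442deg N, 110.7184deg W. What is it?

Shift to the Maidenhead origin (180°W, 90°S): lon 69.2816, lat 123.2442.
Field: 69.2816/20 → 3 → D, 123.2442/10 → 12 → M; chars DM.
Square: 9.2816/2 → 4, 3.2442/1 → 3; chars 43.
Subsquare: 1.2816/0.0833333 → 15 → p, 0.2442/0.0416667 → 5 → f; chars pf.

DM43pf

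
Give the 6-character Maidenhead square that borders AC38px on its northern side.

Latitude subsquare x = 23; +1 → 24, wraps to 0 = a, carry into square.
Latitude square 8; +1 → 9.
The longitude characters are unchanged.

AC39pa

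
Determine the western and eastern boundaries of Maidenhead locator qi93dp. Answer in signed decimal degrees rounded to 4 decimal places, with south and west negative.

158.2500, 158.3333

Field Q=16, I=8: +16·20° lon, +8·10° lat → SW at lon 140°, lat -10°.
Square 9, 3: +9·2° lon, +3·1° lat → SW at lon 158°, lat -7°.
Subsquare d=3, p=15: +3·0.0833333° lon, +15·0.0416667° lat → SW at lon 158.25°, lat -6.375°.
Cell spans 0.0833333° lon × 0.0416667° lat.
west 158.2500, east 158.3333.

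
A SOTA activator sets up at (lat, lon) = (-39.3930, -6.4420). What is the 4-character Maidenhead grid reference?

IF60

Add 180° to longitude and 90° to latitude: 173.56, 50.61.
Field: 173.56/20 → 8 → I, 50.61/10 → 5 → F; chars IF.
Square: 13.56/2 → 6, 0.61/1 → 0; chars 60.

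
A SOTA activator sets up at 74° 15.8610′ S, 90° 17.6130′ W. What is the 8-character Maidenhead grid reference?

EB45ur46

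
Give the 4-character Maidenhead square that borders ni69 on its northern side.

NJ60

Latitude square 9; +1 → 10, wraps to 0, carry into field.
Latitude field I = 8; +1 → 9 = J.
The longitude characters are unchanged.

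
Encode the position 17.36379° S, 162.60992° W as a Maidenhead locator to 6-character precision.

AH82qp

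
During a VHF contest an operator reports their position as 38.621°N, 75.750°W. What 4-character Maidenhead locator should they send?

Shift to the Maidenhead origin (180°W, 90°S): lon 104.25, lat 128.62.
Field: lon ⌊104.25/20⌋ = 5 → F; lat ⌊128.62/10⌋ = 12 → M.
Square: lon ⌊4.25/2⌋ = 2; lat ⌊8.62/1⌋ = 8.

FM28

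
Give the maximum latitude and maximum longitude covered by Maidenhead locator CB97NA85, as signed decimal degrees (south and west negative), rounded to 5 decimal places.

-72.97500, -120.84167

Field C=2, B=1: +2·20° lon, +1·10° lat → SW at lon -140°, lat -80°.
Square 9, 7: +9·2° lon, +7·1° lat → SW at lon -122°, lat -73°.
Subsquare n=13, a=0: +13·0.0833333° lon, +0·0.0416667° lat → SW at lon -120.917°, lat -73°.
Extended square 8, 5: +8·0.00833333° lon, +5·0.00416667° lat → SW at lon -120.85°, lat -72.9792°.
Cell spans 0.00833333° lon × 0.00416667° lat. NE corner is SW corner plus one full cell.
latitude -72.97500, longitude -120.84167.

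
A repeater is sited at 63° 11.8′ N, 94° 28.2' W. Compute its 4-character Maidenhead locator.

EP23

Add 180° to longitude and 90° to latitude: 85.53, 153.20.
Field: 85.53/20 → 4 → E, 153.20/10 → 15 → P; chars EP.
Square: 5.53/2 → 2, 3.20/1 → 3; chars 23.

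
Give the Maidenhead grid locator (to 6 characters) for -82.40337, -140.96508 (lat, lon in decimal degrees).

Offset from 180°W / 90°S: lon 39.0349°, lat 7.5966°.
Field: lon ⌊39.0349/20⌋ = 1 → B; lat ⌊7.5966/10⌋ = 0 → A.
Square: lon ⌊19.0349/2⌋ = 9; lat ⌊7.5966/1⌋ = 7.
Subsquare: lon ⌊1.0349/0.0833333⌋ = 12 → m; lat ⌊0.5966/0.0416667⌋ = 14 → o.

BA97mo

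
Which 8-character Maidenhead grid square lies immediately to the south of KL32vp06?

KL32vp05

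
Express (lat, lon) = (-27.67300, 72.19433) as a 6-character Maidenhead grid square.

MG62ch

Shift to the Maidenhead origin (180°W, 90°S): lon 252.1943, lat 62.3270.
Field: 252.1943/20 → 12 → M, 62.3270/10 → 6 → G; chars MG.
Square: 12.1943/2 → 6, 2.3270/1 → 2; chars 62.
Subsquare: 0.1943/0.0833333 → 2 → c, 0.3270/0.0416667 → 7 → h; chars ch.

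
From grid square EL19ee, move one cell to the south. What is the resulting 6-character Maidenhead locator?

EL19ed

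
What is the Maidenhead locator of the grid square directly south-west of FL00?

Longitude square 0; −1 → -1, wraps to 9, carry into field.
Longitude field F = 5; −1 → 4 = E.
Latitude square 0; −1 → -1, wraps to 9, carry into field.
Latitude field L = 11; −1 → 10 = K.

EK99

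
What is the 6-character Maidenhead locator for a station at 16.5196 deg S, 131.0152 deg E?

Offset from 180°W / 90°S: lon 311.0152°, lat 73.4804°.
Field: 311.0152/20 → 15 → P, 73.4804/10 → 7 → H; chars PH.
Square: 11.0152/2 → 5, 3.4804/1 → 3; chars 53.
Subsquare: 1.0152/0.0833333 → 12 → m, 0.4804/0.0416667 → 11 → l; chars ml.

PH53ml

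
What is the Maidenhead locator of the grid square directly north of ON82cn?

Latitude subsquare n = 13; +1 → 14 = o.
The longitude characters are unchanged.

ON82co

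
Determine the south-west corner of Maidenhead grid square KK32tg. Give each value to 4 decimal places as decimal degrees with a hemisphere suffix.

Field K=10, K=10: +10·20° lon, +10·10° lat → SW at lon 20°, lat 10°.
Square 3, 2: +3·2° lon, +2·1° lat → SW at lon 26°, lat 12°.
Subsquare t=19, g=6: +19·0.0833333° lon, +6·0.0416667° lat → SW at lon 27.5833°, lat 12.25°.
latitude 12.2500° N, longitude 27.5833° E.

12.2500° N, 27.5833° E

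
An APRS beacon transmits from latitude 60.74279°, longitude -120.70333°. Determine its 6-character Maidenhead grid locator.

Offset from 180°W / 90°S: lon 59.2967°, lat 150.7428°.
Field: lon ⌊59.2967/20⌋ = 2 → C; lat ⌊150.7428/10⌋ = 15 → P.
Square: lon ⌊19.2967/2⌋ = 9; lat ⌊0.7428/1⌋ = 0.
Subsquare: lon ⌊1.2967/0.0833333⌋ = 15 → p; lat ⌊0.7428/0.0416667⌋ = 17 → r.

CP90pr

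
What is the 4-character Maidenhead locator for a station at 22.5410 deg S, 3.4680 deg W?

Offset from 180°W / 90°S: lon 176.53°, lat 67.46°.
Field: lon ⌊176.53/20⌋ = 8 → I; lat ⌊67.46/10⌋ = 6 → G.
Square: lon ⌊16.53/2⌋ = 8; lat ⌊7.46/1⌋ = 7.

IG87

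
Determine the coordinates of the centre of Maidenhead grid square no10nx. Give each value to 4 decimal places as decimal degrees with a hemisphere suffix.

Field N=13, O=14: +13·20° lon, +14·10° lat → SW at lon 80°, lat 50°.
Square 1, 0: +1·2° lon, +0·1° lat → SW at lon 82°, lat 50°.
Subsquare n=13, x=23: +13·0.0833333° lon, +23·0.0416667° lat → SW at lon 83.0833°, lat 50.9583°.
Cell spans 0.0833333° lon × 0.0416667° lat. Centre is SW corner plus half of each.
latitude 50.9792° N, longitude 83.1250° E.

50.9792° N, 83.1250° E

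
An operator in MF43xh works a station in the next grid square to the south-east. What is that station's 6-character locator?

MF53ag

Longitude subsquare x = 23; +1 → 24, wraps to 0 = a, carry into square.
Longitude square 4; +1 → 5.
Latitude subsquare h = 7; −1 → 6 = g.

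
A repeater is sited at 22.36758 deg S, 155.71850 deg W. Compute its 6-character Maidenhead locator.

BG27dp

Offset from 180°W / 90°S: lon 24.2815°, lat 67.6324°.
Field: lon ⌊24.2815/20⌋ = 1 → B; lat ⌊67.6324/10⌋ = 6 → G.
Square: lon ⌊4.2815/2⌋ = 2; lat ⌊7.6324/1⌋ = 7.
Subsquare: lon ⌊0.2815/0.0833333⌋ = 3 → d; lat ⌊0.6324/0.0416667⌋ = 15 → p.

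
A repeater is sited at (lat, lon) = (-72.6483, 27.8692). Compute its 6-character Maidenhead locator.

Offset from 180°W / 90°S: lon 207.8692°, lat 17.3517°.
Field: 207.8692/20 → 10 → K, 17.3517/10 → 1 → B; chars KB.
Square: 7.8692/2 → 3, 7.3517/1 → 7; chars 37.
Subsquare: 1.8692/0.0833333 → 22 → w, 0.3517/0.0416667 → 8 → i; chars wi.

KB37wi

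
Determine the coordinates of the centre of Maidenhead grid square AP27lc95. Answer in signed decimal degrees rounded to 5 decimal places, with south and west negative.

Field A=0, P=15: +0·20° lon, +15·10° lat → SW at lon -180°, lat 60°.
Square 2, 7: +2·2° lon, +7·1° lat → SW at lon -176°, lat 67°.
Subsquare l=11, c=2: +11·0.0833333° lon, +2·0.0416667° lat → SW at lon -175.083°, lat 67.0833°.
Extended square 9, 5: +9·0.00833333° lon, +5·0.00416667° lat → SW at lon -175.008°, lat 67.1042°.
Cell spans 0.00833333° lon × 0.00416667° lat. Centre is SW corner plus half of each.
latitude 67.10625, longitude -175.00417.

67.10625, -175.00417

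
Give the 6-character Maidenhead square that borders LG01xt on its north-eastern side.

Longitude subsquare x = 23; +1 → 24, wraps to 0 = a, carry into square.
Longitude square 0; +1 → 1.
Latitude subsquare t = 19; +1 → 20 = u.

LG11au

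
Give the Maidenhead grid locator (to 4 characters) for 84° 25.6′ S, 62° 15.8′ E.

Shift to the Maidenhead origin (180°W, 90°S): lon 242.26, lat 5.57.
Field: lon ⌊242.26/20⌋ = 12 → M; lat ⌊5.57/10⌋ = 0 → A.
Square: lon ⌊2.26/2⌋ = 1; lat ⌊5.57/1⌋ = 5.

MA15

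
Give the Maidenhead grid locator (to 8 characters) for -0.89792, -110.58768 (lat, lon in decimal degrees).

Offset from 180°W / 90°S: lon 69.41232°, lat 89.10208°.
Field: lon ⌊69.41232/20⌋ = 3 → D; lat ⌊89.10208/10⌋ = 8 → I.
Square: lon ⌊9.41232/2⌋ = 4; lat ⌊9.10208/1⌋ = 9.
Subsquare: lon ⌊1.41232/0.0833333⌋ = 16 → q; lat ⌊0.10208/0.0416667⌋ = 2 → c.
Extended square: lon ⌊0.07899/0.00833333⌋ = 9; lat ⌊0.01875/0.00416667⌋ = 4.

DI49qc94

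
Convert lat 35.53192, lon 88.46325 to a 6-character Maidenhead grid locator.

Offset from 180°W / 90°S: lon 268.4633°, lat 125.5319°.
Field: lon ⌊268.4633/20⌋ = 13 → N; lat ⌊125.5319/10⌋ = 12 → M.
Square: lon ⌊8.4633/2⌋ = 4; lat ⌊5.5319/1⌋ = 5.
Subsquare: lon ⌊0.4633/0.0833333⌋ = 5 → f; lat ⌊0.5319/0.0416667⌋ = 12 → m.

NM45fm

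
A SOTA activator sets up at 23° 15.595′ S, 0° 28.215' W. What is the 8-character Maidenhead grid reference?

Add 180° to longitude and 90° to latitude: 179.52975, 66.74008.
Field: lon ⌊179.52975/20⌋ = 8 → I; lat ⌊66.74008/10⌋ = 6 → G.
Square: lon ⌊19.52975/2⌋ = 9; lat ⌊6.74008/1⌋ = 6.
Subsquare: lon ⌊1.52975/0.0833333⌋ = 18 → s; lat ⌊0.74008/0.0416667⌋ = 17 → r.
Extended square: lon ⌊0.02975/0.00833333⌋ = 3; lat ⌊0.03175/0.00416667⌋ = 7.

IG96sr37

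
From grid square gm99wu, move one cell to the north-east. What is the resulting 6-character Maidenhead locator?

GM99xv

Longitude subsquare w = 22; +1 → 23 = x.
Latitude subsquare u = 20; +1 → 21 = v.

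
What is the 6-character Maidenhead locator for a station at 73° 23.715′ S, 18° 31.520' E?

JB96go

Offset from 180°W / 90°S: lon 198.5253°, lat 16.6047°.
Field (20°×10°, letters A–R): lon ⌊198.5253/20⌋ = 9 → J; lat ⌊16.6047/10⌋ = 1 → B.
Square (2°×1°, digits 0–9): lon ⌊18.5253/2⌋ = 9; lat ⌊6.6047/1⌋ = 6.
Subsquare (5′×2.5′, letters a–x): lon ⌊0.5253/0.0833333⌋ = 6 → g; lat ⌊0.6047/0.0416667⌋ = 14 → o.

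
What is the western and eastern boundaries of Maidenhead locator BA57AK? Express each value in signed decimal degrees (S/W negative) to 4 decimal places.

Field B=1, A=0: +1·20° lon, +0·10° lat → SW at lon -160°, lat -90°.
Square 5, 7: +5·2° lon, +7·1° lat → SW at lon -150°, lat -83°.
Subsquare a=0, k=10: +0·0.0833333° lon, +10·0.0416667° lat → SW at lon -150°, lat -82.5833°.
Cell spans 0.0833333° lon × 0.0416667° lat.
west -150.0000, east -149.9167.

-150.0000, -149.9167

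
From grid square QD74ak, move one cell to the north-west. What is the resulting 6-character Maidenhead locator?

QD64xl

Longitude subsquare a = 0; −1 → -1, wraps to 23 = x, carry into square.
Longitude square 7; −1 → 6.
Latitude subsquare k = 10; +1 → 11 = l.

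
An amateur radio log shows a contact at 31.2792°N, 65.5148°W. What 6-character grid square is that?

FM71fg

Shift to the Maidenhead origin (180°W, 90°S): lon 114.4852, lat 121.2792.
Field: lon ⌊114.4852/20⌋ = 5 → F; lat ⌊121.2792/10⌋ = 12 → M.
Square: lon ⌊14.4852/2⌋ = 7; lat ⌊1.2792/1⌋ = 1.
Subsquare: lon ⌊0.4852/0.0833333⌋ = 5 → f; lat ⌊0.2792/0.0416667⌋ = 6 → g.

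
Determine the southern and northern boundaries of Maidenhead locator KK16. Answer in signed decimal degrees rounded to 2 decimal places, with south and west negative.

16.00, 17.00

Field K=10, K=10: +10·20° lon, +10·10° lat → SW at lon 20°, lat 10°.
Square 1, 6: +1·2° lon, +6·1° lat → SW at lon 22°, lat 16°.
Cell spans 2° lon × 1° lat.
south 16.00, north 17.00.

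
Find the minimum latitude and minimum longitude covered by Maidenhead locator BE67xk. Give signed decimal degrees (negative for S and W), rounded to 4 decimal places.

Field B=1, E=4: +1·20° lon, +4·10° lat → SW at lon -160°, lat -50°.
Square 6, 7: +6·2° lon, +7·1° lat → SW at lon -148°, lat -43°.
Subsquare x=23, k=10: +23·0.0833333° lon, +10·0.0416667° lat → SW at lon -146.083°, lat -42.5833°.
latitude -42.5833, longitude -146.0833.

-42.5833, -146.0833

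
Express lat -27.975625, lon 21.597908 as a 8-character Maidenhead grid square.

Shift to the Maidenhead origin (180°W, 90°S): lon 201.59791, lat 62.02437.
Field: 201.59791/20 → 10 → K, 62.02437/10 → 6 → G; chars KG.
Square: 1.59791/2 → 0, 2.02437/1 → 2; chars 02.
Subsquare: 1.59791/0.0833333 → 19 → t, 0.02437/0.0416667 → 0 → a; chars ta.
Extended square: 0.01457/0.00833333 → 1, 0.02437/0.00416667 → 5; chars 15.

KG02ta15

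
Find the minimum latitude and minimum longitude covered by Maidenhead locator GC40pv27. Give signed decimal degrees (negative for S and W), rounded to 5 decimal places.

-69.09583, -50.73333

Field G=6, C=2: +6·20° lon, +2·10° lat → SW at lon -60°, lat -70°.
Square 4, 0: +4·2° lon, +0·1° lat → SW at lon -52°, lat -70°.
Subsquare p=15, v=21: +15·0.0833333° lon, +21·0.0416667° lat → SW at lon -50.75°, lat -69.125°.
Extended square 2, 7: +2·0.00833333° lon, +7·0.00416667° lat → SW at lon -50.7333°, lat -69.0958°.
latitude -69.09583, longitude -50.73333.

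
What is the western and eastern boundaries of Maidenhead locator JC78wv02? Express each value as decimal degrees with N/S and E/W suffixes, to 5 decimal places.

Field J=9, C=2: +9·20° lon, +2·10° lat → SW at lon 0°, lat -70°.
Square 7, 8: +7·2° lon, +8·1° lat → SW at lon 14°, lat -62°.
Subsquare w=22, v=21: +22·0.0833333° lon, +21·0.0416667° lat → SW at lon 15.8333°, lat -61.125°.
Extended square 0, 2: +0·0.00833333° lon, +2·0.00416667° lat → SW at lon 15.8333°, lat -61.1167°.
Cell spans 0.00833333° lon × 0.00416667° lat.
west 15.83333° E, east 15.84167° E.

15.83333° E, 15.84167° E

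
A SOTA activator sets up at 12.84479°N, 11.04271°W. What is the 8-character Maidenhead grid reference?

Offset from 180°W / 90°S: lon 168.95729°, lat 102.84479°.
Field: 168.95729/20 → 8 → I, 102.84479/10 → 10 → K; chars IK.
Square: 8.95729/2 → 4, 2.84479/1 → 2; chars 42.
Subsquare: 0.95729/0.0833333 → 11 → l, 0.84479/0.0416667 → 20 → u; chars lu.
Extended square: 0.04062/0.00833333 → 4, 0.01146/0.00416667 → 2; chars 42.

IK42lu42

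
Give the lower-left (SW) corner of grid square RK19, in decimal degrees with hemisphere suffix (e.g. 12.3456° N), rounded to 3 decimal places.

19.000° N, 162.000° E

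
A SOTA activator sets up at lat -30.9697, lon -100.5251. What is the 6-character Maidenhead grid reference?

Shift to the Maidenhead origin (180°W, 90°S): lon 79.4749, lat 59.0303.
Field: lon ⌊79.4749/20⌋ = 3 → D; lat ⌊59.0303/10⌋ = 5 → F.
Square: lon ⌊19.4749/2⌋ = 9; lat ⌊9.0303/1⌋ = 9.
Subsquare: lon ⌊1.4749/0.0833333⌋ = 17 → r; lat ⌊0.0303/0.0416667⌋ = 0 → a.

DF99ra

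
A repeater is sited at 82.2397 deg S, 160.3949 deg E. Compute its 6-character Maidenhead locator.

RA07es

Offset from 180°W / 90°S: lon 340.3949°, lat 7.7603°.
Field (20°×10°, letters A–R): lon ⌊340.3949/20⌋ = 17 → R; lat ⌊7.7603/10⌋ = 0 → A.
Square (2°×1°, digits 0–9): lon ⌊0.3949/2⌋ = 0; lat ⌊7.7603/1⌋ = 7.
Subsquare (5′×2.5′, letters a–x): lon ⌊0.3949/0.0833333⌋ = 4 → e; lat ⌊0.7603/0.0416667⌋ = 18 → s.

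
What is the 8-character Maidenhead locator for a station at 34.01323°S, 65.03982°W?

FF75lx56

Add 180° to longitude and 90° to latitude: 114.96018, 55.98677.
Field: lon ⌊114.96018/20⌋ = 5 → F; lat ⌊55.98677/10⌋ = 5 → F.
Square: lon ⌊14.96018/2⌋ = 7; lat ⌊5.98677/1⌋ = 5.
Subsquare: lon ⌊0.96018/0.0833333⌋ = 11 → l; lat ⌊0.98677/0.0416667⌋ = 23 → x.
Extended square: lon ⌊0.04351/0.00833333⌋ = 5; lat ⌊0.02844/0.00416667⌋ = 6.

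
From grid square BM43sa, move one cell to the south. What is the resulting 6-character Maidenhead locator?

Latitude subsquare a = 0; −1 → -1, wraps to 23 = x, carry into square.
Latitude square 3; −1 → 2.
The longitude characters are unchanged.

BM42sx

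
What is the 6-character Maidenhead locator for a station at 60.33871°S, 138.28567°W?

CC09up

Add 180° to longitude and 90° to latitude: 41.7143, 29.6613.
Field (20°×10°, letters A–R): lon ⌊41.7143/20⌋ = 2 → C; lat ⌊29.6613/10⌋ = 2 → C.
Square (2°×1°, digits 0–9): lon ⌊1.7143/2⌋ = 0; lat ⌊9.6613/1⌋ = 9.
Subsquare (5′×2.5′, letters a–x): lon ⌊1.7143/0.0833333⌋ = 20 → u; lat ⌊0.6613/0.0416667⌋ = 15 → p.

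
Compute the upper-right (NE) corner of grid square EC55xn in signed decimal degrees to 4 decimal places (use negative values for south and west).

-64.4167, -88.0000

Field E=4, C=2: +4·20° lon, +2·10° lat → SW at lon -100°, lat -70°.
Square 5, 5: +5·2° lon, +5·1° lat → SW at lon -90°, lat -65°.
Subsquare x=23, n=13: +23·0.0833333° lon, +13·0.0416667° lat → SW at lon -88.0833°, lat -64.4583°.
Cell spans 0.0833333° lon × 0.0416667° lat. NE corner is SW corner plus one full cell.
latitude -64.4167, longitude -88.0000.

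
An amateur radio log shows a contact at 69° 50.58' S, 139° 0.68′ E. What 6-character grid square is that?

Add 180° to longitude and 90° to latitude: 319.0113, 20.1570.
Field: lon ⌊319.0113/20⌋ = 15 → P; lat ⌊20.1570/10⌋ = 2 → C.
Square: lon ⌊19.0113/2⌋ = 9; lat ⌊0.1570/1⌋ = 0.
Subsquare: lon ⌊1.0113/0.0833333⌋ = 12 → m; lat ⌊0.1570/0.0416667⌋ = 3 → d.

PC90md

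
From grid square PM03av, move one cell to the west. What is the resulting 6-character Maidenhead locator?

Longitude subsquare a = 0; −1 → -1, wraps to 23 = x, carry into square.
Longitude square 0; −1 → -1, wraps to 9, carry into field.
Longitude field P = 15; −1 → 14 = O.
The latitude characters are unchanged.

OM93xv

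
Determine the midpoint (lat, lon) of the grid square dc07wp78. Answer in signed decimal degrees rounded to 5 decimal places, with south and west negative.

-62.33958, -118.10417

Field D=3, C=2: +3·20° lon, +2·10° lat → SW at lon -120°, lat -70°.
Square 0, 7: +0·2° lon, +7·1° lat → SW at lon -120°, lat -63°.
Subsquare w=22, p=15: +22·0.0833333° lon, +15·0.0416667° lat → SW at lon -118.167°, lat -62.375°.
Extended square 7, 8: +7·0.00833333° lon, +8·0.00416667° lat → SW at lon -118.108°, lat -62.3417°.
Cell spans 0.00833333° lon × 0.00416667° lat. Centre is SW corner plus half of each.
latitude -62.33958, longitude -118.10417.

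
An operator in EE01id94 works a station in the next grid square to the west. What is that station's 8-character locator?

EE01id84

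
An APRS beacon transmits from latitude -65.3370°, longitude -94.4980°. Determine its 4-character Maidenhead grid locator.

Offset from 180°W / 90°S: lon 85.50°, lat 24.66°.
Field (20°×10°, letters A–R): lon ⌊85.50/20⌋ = 4 → E; lat ⌊24.66/10⌋ = 2 → C.
Square (2°×1°, digits 0–9): lon ⌊5.50/2⌋ = 2; lat ⌊4.66/1⌋ = 4.

EC24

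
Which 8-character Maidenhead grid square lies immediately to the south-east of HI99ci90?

HI99dh09

Longitude extended square 9; +1 → 10, wraps to 0, carry into subsquare.
Longitude subsquare c = 2; +1 → 3 = d.
Latitude extended square 0; −1 → -1, wraps to 9, carry into subsquare.
Latitude subsquare i = 8; −1 → 7 = h.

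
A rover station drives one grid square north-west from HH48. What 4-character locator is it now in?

Longitude square 4; −1 → 3.
Latitude square 8; +1 → 9.

HH39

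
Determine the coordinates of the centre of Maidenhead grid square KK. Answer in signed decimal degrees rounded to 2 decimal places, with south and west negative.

15.00, 30.00

Field K=10, K=10: +10·20° lon, +10·10° lat → SW at lon 20°, lat 10°.
Cell spans 20° lon × 10° lat. Centre is SW corner plus half of each.
latitude 15.00, longitude 30.00.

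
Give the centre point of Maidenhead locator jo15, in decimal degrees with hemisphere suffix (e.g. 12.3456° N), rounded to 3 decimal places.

55.500° N, 3.000° E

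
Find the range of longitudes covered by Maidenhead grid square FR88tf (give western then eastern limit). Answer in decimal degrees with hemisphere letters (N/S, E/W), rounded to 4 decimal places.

62.4167° W, 62.3333° W

Field F=5, R=17: +5·20° lon, +17·10° lat → SW at lon -80°, lat 80°.
Square 8, 8: +8·2° lon, +8·1° lat → SW at lon -64°, lat 88°.
Subsquare t=19, f=5: +19·0.0833333° lon, +5·0.0416667° lat → SW at lon -62.4167°, lat 88.2083°.
Cell spans 0.0833333° lon × 0.0416667° lat.
west 62.4167° W, east 62.3333° W.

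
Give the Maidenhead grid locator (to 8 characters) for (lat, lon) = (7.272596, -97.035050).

EJ17lg55

Shift to the Maidenhead origin (180°W, 90°S): lon 82.96495, lat 97.27260.
Field (20°×10°, letters A–R): lon ⌊82.96495/20⌋ = 4 → E; lat ⌊97.27260/10⌋ = 9 → J.
Square (2°×1°, digits 0–9): lon ⌊2.96495/2⌋ = 1; lat ⌊7.27260/1⌋ = 7.
Subsquare (5′×2.5′, letters a–x): lon ⌊0.96495/0.0833333⌋ = 11 → l; lat ⌊0.27260/0.0416667⌋ = 6 → g.
Extended square (30″×15″, digits 0–9): lon ⌊0.04828/0.00833333⌋ = 5; lat ⌊0.02260/0.00416667⌋ = 5.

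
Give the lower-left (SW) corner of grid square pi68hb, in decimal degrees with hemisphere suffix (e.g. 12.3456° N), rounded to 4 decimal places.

Field P=15, I=8: +15·20° lon, +8·10° lat → SW at lon 120°, lat -10°.
Square 6, 8: +6·2° lon, +8·1° lat → SW at lon 132°, lat -2°.
Subsquare h=7, b=1: +7·0.0833333° lon, +1·0.0416667° lat → SW at lon 132.583°, lat -1.95833°.
latitude 1.9583° S, longitude 132.5833° E.

1.9583° S, 132.5833° E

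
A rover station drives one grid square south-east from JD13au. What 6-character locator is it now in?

JD13bt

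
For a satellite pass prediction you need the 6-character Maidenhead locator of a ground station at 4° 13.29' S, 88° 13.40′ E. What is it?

NI45cs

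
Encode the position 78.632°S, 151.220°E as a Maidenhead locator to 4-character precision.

Add 180° to longitude and 90° to latitude: 331.22, 11.37.
Field: 331.22/20 → 16 → Q, 11.37/10 → 1 → B; chars QB.
Square: 11.22/2 → 5, 1.37/1 → 1; chars 51.

QB51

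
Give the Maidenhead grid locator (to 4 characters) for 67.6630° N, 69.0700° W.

Shift to the Maidenhead origin (180°W, 90°S): lon 110.93, lat 157.66.
Field (20°×10°, letters A–R): lon ⌊110.93/20⌋ = 5 → F; lat ⌊157.66/10⌋ = 15 → P.
Square (2°×1°, digits 0–9): lon ⌊10.93/2⌋ = 5; lat ⌊7.66/1⌋ = 7.

FP57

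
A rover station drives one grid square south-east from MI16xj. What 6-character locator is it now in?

MI26ai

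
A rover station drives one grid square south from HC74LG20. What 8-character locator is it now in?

Latitude extended square 0; −1 → -1, wraps to 9, carry into subsquare.
Latitude subsquare g = 6; −1 → 5 = f.
The longitude characters are unchanged.

HC74lf29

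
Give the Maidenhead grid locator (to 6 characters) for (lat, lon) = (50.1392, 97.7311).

Add 180° to longitude and 90° to latitude: 277.7311, 140.1392.
Field: 277.7311/20 → 13 → N, 140.1392/10 → 14 → O; chars NO.
Square: 17.7311/2 → 8, 0.1392/1 → 0; chars 80.
Subsquare: 1.7311/0.0833333 → 20 → u, 0.1392/0.0416667 → 3 → d; chars ud.

NO80ud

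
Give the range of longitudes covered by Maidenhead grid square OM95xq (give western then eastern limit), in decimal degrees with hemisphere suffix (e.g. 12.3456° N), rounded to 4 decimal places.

Field O=14, M=12: +14·20° lon, +12·10° lat → SW at lon 100°, lat 30°.
Square 9, 5: +9·2° lon, +5·1° lat → SW at lon 118°, lat 35°.
Subsquare x=23, q=16: +23·0.0833333° lon, +16·0.0416667° lat → SW at lon 119.917°, lat 35.6667°.
Cell spans 0.0833333° lon × 0.0416667° lat.
west 119.9167° E, east 120.0000° E.

119.9167° E, 120.0000° E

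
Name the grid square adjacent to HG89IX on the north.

HH80ia

Latitude subsquare x = 23; +1 → 24, wraps to 0 = a, carry into square.
Latitude square 9; +1 → 10, wraps to 0, carry into field.
Latitude field G = 6; +1 → 7 = H.
The longitude characters are unchanged.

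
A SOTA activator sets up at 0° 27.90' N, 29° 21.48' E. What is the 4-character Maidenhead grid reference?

KJ40

Offset from 180°W / 90°S: lon 209.36°, lat 90.47°.
Field (20°×10°, letters A–R): 209.36/20 → 10 → K, 90.47/10 → 9 → J; chars KJ.
Square (2°×1°, digits 0–9): 9.36/2 → 4, 0.47/1 → 0; chars 40.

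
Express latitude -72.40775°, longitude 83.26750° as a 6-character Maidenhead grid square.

NB17po

Shift to the Maidenhead origin (180°W, 90°S): lon 263.2675, lat 17.5923.
Field: 263.2675/20 → 13 → N, 17.5923/10 → 1 → B; chars NB.
Square: 3.2675/2 → 1, 7.5923/1 → 7; chars 17.
Subsquare: 1.2675/0.0833333 → 15 → p, 0.5923/0.0416667 → 14 → o; chars po.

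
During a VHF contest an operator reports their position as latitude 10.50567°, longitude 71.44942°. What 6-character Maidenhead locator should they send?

Offset from 180°W / 90°S: lon 251.4494°, lat 100.5057°.
Field (20°×10°, letters A–R): lon ⌊251.4494/20⌋ = 12 → M; lat ⌊100.5057/10⌋ = 10 → K.
Square (2°×1°, digits 0–9): lon ⌊11.4494/2⌋ = 5; lat ⌊0.5057/1⌋ = 0.
Subsquare (5′×2.5′, letters a–x): lon ⌊1.4494/0.0833333⌋ = 17 → r; lat ⌊0.5057/0.0416667⌋ = 12 → m.

MK50rm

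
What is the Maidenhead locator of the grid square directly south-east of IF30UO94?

Longitude extended square 9; +1 → 10, wraps to 0, carry into subsquare.
Longitude subsquare u = 20; +1 → 21 = v.
Latitude extended square 4; −1 → 3.

IF30vo03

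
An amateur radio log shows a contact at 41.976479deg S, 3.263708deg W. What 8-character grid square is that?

Shift to the Maidenhead origin (180°W, 90°S): lon 176.73629, lat 48.02352.
Field: 176.73629/20 → 8 → I, 48.02352/10 → 4 → E; chars IE.
Square: 16.73629/2 → 8, 8.02352/1 → 8; chars 88.
Subsquare: 0.73629/0.0833333 → 8 → i, 0.02352/0.0416667 → 0 → a; chars ia.
Extended square: 0.06963/0.00833333 → 8, 0.02352/0.00416667 → 5; chars 85.

IE88ia85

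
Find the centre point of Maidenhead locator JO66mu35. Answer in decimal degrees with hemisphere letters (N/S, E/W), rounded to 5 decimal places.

56.85625° N, 13.02917° E

Field J=9, O=14: +9·20° lon, +14·10° lat → SW at lon 0°, lat 50°.
Square 6, 6: +6·2° lon, +6·1° lat → SW at lon 12°, lat 56°.
Subsquare m=12, u=20: +12·0.0833333° lon, +20·0.0416667° lat → SW at lon 13°, lat 56.8333°.
Extended square 3, 5: +3·0.00833333° lon, +5·0.00416667° lat → SW at lon 13.025°, lat 56.8542°.
Cell spans 0.00833333° lon × 0.00416667° lat. Centre is SW corner plus half of each.
latitude 56.85625° N, longitude 13.02917° E.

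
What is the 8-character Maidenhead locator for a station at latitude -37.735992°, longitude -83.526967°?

EF82fg63

Add 180° to longitude and 90° to latitude: 96.47303, 52.26401.
Field (20°×10°, letters A–R): lon ⌊96.47303/20⌋ = 4 → E; lat ⌊52.26401/10⌋ = 5 → F.
Square (2°×1°, digits 0–9): lon ⌊16.47303/2⌋ = 8; lat ⌊2.26401/1⌋ = 2.
Subsquare (5′×2.5′, letters a–x): lon ⌊0.47303/0.0833333⌋ = 5 → f; lat ⌊0.26401/0.0416667⌋ = 6 → g.
Extended square (30″×15″, digits 0–9): lon ⌊0.05637/0.00833333⌋ = 6; lat ⌊0.01401/0.00416667⌋ = 3.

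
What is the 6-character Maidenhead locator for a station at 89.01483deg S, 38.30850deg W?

HA00ux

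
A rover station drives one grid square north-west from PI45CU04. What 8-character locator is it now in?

PI45bu95

Longitude extended square 0; −1 → -1, wraps to 9, carry into subsquare.
Longitude subsquare c = 2; −1 → 1 = b.
Latitude extended square 4; +1 → 5.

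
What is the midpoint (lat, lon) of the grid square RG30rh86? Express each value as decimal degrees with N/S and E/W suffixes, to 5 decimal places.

29.68125° S, 167.48750° E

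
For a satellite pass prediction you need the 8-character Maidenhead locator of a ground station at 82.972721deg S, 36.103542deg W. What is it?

HA17wa76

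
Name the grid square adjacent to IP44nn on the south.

Latitude subsquare n = 13; −1 → 12 = m.
The longitude characters are unchanged.

IP44nm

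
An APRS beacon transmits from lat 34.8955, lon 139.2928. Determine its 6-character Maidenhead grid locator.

Add 180° to longitude and 90° to latitude: 319.2928, 124.8955.
Field: lon ⌊319.2928/20⌋ = 15 → P; lat ⌊124.8955/10⌋ = 12 → M.
Square: lon ⌊19.2928/2⌋ = 9; lat ⌊4.8955/1⌋ = 4.
Subsquare: lon ⌊1.2928/0.0833333⌋ = 15 → p; lat ⌊0.8955/0.0416667⌋ = 21 → v.

PM94pv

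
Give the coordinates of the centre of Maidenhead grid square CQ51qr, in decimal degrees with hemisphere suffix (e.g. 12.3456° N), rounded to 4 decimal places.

71.7292° N, 128.6250° W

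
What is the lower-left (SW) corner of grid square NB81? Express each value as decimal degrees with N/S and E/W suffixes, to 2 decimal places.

Field N=13, B=1: +13·20° lon, +1·10° lat → SW at lon 80°, lat -80°.
Square 8, 1: +8·2° lon, +1·1° lat → SW at lon 96°, lat -79°.
latitude 79.00° S, longitude 96.00° E.

79.00° S, 96.00° E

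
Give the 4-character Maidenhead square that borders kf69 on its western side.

Longitude square 6; −1 → 5.
The latitude characters are unchanged.

KF59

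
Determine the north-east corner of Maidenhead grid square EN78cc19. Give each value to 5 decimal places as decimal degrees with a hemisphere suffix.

48.12500° N, 85.81667° W

Field E=4, N=13: +4·20° lon, +13·10° lat → SW at lon -100°, lat 40°.
Square 7, 8: +7·2° lon, +8·1° lat → SW at lon -86°, lat 48°.
Subsquare c=2, c=2: +2·0.0833333° lon, +2·0.0416667° lat → SW at lon -85.8333°, lat 48.0833°.
Extended square 1, 9: +1·0.00833333° lon, +9·0.00416667° lat → SW at lon -85.825°, lat 48.1208°.
Cell spans 0.00833333° lon × 0.00416667° lat. NE corner is SW corner plus one full cell.
latitude 48.12500° N, longitude 85.81667° W.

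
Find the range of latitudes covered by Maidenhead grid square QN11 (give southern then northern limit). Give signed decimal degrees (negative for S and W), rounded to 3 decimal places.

Field Q=16, N=13: +16·20° lon, +13·10° lat → SW at lon 140°, lat 40°.
Square 1, 1: +1·2° lon, +1·1° lat → SW at lon 142°, lat 41°.
Cell spans 2° lon × 1° lat.
south 41.000, north 42.000.

41.000, 42.000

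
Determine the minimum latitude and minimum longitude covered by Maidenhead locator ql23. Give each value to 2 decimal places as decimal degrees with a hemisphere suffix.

23.00° N, 144.00° E

Field Q=16, L=11: +16·20° lon, +11·10° lat → SW at lon 140°, lat 20°.
Square 2, 3: +2·2° lon, +3·1° lat → SW at lon 144°, lat 23°.
latitude 23.00° N, longitude 144.00° E.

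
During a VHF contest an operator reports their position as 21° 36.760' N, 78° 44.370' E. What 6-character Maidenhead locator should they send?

ML91io

Add 180° to longitude and 90° to latitude: 258.7395, 111.6127.
Field: lon ⌊258.7395/20⌋ = 12 → M; lat ⌊111.6127/10⌋ = 11 → L.
Square: lon ⌊18.7395/2⌋ = 9; lat ⌊1.6127/1⌋ = 1.
Subsquare: lon ⌊0.7395/0.0833333⌋ = 8 → i; lat ⌊0.6127/0.0416667⌋ = 14 → o.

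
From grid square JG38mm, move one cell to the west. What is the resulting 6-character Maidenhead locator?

JG38lm

Longitude subsquare m = 12; −1 → 11 = l.
The latitude characters are unchanged.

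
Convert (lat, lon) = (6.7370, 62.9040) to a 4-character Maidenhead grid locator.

MJ16

Shift to the Maidenhead origin (180°W, 90°S): lon 242.90, lat 96.74.
Field: lon ⌊242.90/20⌋ = 12 → M; lat ⌊96.74/10⌋ = 9 → J.
Square: lon ⌊2.90/2⌋ = 1; lat ⌊6.74/1⌋ = 6.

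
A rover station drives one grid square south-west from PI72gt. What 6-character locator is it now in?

Longitude subsquare g = 6; −1 → 5 = f.
Latitude subsquare t = 19; −1 → 18 = s.

PI72fs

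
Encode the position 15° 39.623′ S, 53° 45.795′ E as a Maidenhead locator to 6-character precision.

LH64vi

Shift to the Maidenhead origin (180°W, 90°S): lon 233.7632, lat 74.3396.
Field: lon ⌊233.7632/20⌋ = 11 → L; lat ⌊74.3396/10⌋ = 7 → H.
Square: lon ⌊13.7632/2⌋ = 6; lat ⌊4.3396/1⌋ = 4.
Subsquare: lon ⌊1.7632/0.0833333⌋ = 21 → v; lat ⌊0.3396/0.0416667⌋ = 8 → i.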